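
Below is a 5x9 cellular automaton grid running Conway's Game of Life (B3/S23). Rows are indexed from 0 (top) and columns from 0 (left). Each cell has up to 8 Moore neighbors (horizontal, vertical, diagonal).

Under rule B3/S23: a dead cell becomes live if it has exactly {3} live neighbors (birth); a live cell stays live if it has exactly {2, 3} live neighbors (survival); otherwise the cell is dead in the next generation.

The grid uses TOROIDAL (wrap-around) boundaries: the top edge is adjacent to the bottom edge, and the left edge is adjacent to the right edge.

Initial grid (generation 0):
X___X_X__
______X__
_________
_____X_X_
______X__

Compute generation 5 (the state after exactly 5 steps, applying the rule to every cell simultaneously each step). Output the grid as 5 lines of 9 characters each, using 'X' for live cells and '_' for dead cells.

Simulating step by step:
Generation 0 (given above): 7 live cells
Generation 1: 7 live cells
______XX_
_____X___
______X__
______X__
______XX_
Generation 2: 9 live cells
_____X_X_
_____X_X_
_____XX__
_____XX__
_____X___
Generation 3: 10 live cells
____XX___
____XX_X_
____X__X_
____X____
____XX___
Generation 4: 8 live cells
___X_____
___X_____
___XX_X__
___XX____
___X_____
Generation 5: 11 live cells
(generation 5 grid is the final answer)

Answer: __XXX____
__XX_____
__X__X___
__X__X___
__XX_____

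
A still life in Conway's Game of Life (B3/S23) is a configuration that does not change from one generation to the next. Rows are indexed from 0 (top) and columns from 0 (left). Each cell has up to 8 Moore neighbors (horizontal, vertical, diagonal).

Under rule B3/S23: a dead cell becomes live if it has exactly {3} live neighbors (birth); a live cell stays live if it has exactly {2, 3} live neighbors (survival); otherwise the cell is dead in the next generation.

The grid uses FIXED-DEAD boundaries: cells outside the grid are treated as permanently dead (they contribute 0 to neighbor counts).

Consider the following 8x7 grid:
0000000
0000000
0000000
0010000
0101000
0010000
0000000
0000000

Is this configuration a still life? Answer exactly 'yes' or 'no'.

Compute generation 1 and compare to generation 0 (given above):
Generation 1:
0000000
0000000
0000000
0010000
0101000
0010000
0000000
0000000
The grids are IDENTICAL -> still life.

Answer: yes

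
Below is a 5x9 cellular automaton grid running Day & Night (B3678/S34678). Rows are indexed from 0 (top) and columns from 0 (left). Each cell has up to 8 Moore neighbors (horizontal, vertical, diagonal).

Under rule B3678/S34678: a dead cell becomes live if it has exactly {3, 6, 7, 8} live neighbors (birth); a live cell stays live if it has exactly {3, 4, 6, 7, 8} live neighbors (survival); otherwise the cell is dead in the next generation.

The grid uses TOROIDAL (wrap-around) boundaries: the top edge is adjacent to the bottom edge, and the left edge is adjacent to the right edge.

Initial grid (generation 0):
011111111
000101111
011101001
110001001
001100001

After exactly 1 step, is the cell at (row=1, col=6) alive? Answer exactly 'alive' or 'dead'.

Simulating step by step:
Generation 0 (given above): 25 live cells
Generation 1: 20 live cells
000001011
001010111
111001001
011000011
100100001

Cell (1,6) at generation 1: 1 -> alive

Answer: alive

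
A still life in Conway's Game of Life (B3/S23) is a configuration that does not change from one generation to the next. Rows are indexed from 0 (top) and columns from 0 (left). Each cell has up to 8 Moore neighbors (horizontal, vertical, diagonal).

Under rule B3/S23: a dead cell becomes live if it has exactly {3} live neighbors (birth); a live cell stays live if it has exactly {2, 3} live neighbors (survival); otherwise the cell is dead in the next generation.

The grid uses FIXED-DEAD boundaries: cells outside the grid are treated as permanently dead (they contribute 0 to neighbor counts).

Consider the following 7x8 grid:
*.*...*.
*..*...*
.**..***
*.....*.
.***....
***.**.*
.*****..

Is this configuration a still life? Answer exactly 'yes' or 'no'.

Answer: no

Derivation:
Compute generation 1 and compare to generation 0 (given above):
Generation 1:
.*......
*..*.*.*
***..*.*
*..*.***
...****.
*....**.
*....**.
Cell (0,0) differs: gen0=1 vs gen1=0 -> NOT a still life.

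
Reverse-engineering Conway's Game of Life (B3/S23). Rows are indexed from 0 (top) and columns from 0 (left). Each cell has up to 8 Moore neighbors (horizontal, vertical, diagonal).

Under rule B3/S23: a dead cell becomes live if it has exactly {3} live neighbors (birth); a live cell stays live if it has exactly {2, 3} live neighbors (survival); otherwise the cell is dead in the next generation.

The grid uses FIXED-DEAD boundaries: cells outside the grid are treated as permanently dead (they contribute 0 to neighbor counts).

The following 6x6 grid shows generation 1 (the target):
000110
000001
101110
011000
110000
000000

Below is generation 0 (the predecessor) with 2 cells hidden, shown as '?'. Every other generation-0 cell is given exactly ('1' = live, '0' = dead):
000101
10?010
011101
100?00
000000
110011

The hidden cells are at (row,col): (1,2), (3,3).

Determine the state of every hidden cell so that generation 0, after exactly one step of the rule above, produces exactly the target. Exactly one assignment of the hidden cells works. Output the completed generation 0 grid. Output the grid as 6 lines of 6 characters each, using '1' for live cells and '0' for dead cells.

Answer: 000101
101010
011101
100000
000000
110011

Derivation:
Hidden generation-0 cells (in order): (1,2), (3,3).
A hidden cell only influences target cells in its own 3x3 neighborhood. Try each of the 2^2 = 4 assignments, step the completed generation 0 forward once under B3/S23, and compare with the target:
  (1,2)=0 (3,3)=0 -> step gives (0,3)='0' but target has '1' -> reject
  (1,2)=0 (3,3)=1 -> step gives (0,3)='0' but target has '1' -> reject
  (1,2)=1 (3,3)=0 -> step reproduces the target at every cell -> ACCEPT
  (1,2)=1 (3,3)=1 -> step gives (2,2)='0' but target has '1' -> reject
Unique solution: (1,2)=live, (3,3)=dead.
Check: live-neighbor counts of every cell in the completed generation 0:
122231
144543
343331
133221
331122
111111
Applying B3/S23 to generation 0 with these counts gives:
000110
000001
101110
011000
110000
000000
which matches the target exactly.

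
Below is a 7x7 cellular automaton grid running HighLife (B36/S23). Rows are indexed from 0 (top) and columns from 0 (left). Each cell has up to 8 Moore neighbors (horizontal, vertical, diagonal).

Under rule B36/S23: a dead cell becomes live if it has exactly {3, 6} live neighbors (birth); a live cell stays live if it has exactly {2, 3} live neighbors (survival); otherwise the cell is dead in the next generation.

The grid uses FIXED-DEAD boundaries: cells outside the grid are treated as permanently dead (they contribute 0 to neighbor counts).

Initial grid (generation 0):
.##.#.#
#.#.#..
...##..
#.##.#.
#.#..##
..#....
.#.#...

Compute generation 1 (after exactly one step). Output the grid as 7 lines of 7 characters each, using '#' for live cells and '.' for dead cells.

Simulating step by step:
Generation 0 (given above): 20 live cells
Generation 1: 17 live cells
(generation 1 grid is the final answer)

Answer: .##..#.
..###..
.....#.
..#..##
..#.###
..##...
..#....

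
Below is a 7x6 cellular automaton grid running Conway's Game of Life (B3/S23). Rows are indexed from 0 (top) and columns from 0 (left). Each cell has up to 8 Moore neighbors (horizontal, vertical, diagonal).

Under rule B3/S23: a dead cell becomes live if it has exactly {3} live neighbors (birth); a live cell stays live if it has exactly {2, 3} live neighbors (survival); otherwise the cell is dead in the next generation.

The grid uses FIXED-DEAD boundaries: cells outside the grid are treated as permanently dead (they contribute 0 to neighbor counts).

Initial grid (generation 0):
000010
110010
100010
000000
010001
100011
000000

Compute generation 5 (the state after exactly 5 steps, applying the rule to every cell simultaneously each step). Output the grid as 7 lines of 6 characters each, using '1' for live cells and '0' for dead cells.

Answer: 011010
100010
100010
011100
001101
000000
000000

Derivation:
Simulating step by step:
Generation 0 (given above): 11 live cells
Generation 1: 11 live cells
000000
110111
110000
000000
000011
000011
000000
Generation 2: 13 live cells
000010
111010
111010
000000
000011
000011
000000
Generation 3: 16 live cells
010100
101011
101000
010111
000011
000011
000000
Generation 4: 15 live cells
011110
101010
101000
011101
000000
000011
000000
Generation 5: 13 live cells
(generation 5 grid is the final answer)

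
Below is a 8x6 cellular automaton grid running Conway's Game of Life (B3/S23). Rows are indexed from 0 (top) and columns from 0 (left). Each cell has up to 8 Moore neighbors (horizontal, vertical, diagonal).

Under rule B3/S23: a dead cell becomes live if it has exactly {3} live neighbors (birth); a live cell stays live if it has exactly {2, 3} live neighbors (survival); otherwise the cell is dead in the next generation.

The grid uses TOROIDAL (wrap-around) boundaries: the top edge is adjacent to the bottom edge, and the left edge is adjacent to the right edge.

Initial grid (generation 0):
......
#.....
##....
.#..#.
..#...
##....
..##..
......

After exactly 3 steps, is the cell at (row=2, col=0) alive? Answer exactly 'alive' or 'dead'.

Answer: alive

Derivation:
Simulating step by step:
Generation 0 (given above): 10 live cells
Generation 1: 14 live cells
......
##....
##...#
###...
#.#...
.#.#..
.##...
......
Generation 2: 10 live cells
......
.#...#
.....#
..#...
#..#..
#..#..
.##...
......
Generation 3: 9 live cells
......
#.....
#.....
......
.###..
#..#..
.##...
......

Cell (2,0) at generation 3: 1 -> alive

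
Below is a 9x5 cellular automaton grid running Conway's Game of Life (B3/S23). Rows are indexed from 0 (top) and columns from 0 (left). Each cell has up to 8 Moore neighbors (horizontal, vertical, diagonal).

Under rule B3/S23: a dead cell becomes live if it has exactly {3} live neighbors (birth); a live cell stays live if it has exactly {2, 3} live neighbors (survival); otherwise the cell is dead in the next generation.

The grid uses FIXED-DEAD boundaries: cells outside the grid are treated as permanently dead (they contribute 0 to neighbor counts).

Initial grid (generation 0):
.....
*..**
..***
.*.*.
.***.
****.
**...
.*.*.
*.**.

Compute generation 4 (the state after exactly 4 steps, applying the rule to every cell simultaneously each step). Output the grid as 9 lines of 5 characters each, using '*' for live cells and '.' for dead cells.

Answer: .....
.....
.....
.....
.....
...*.
...*.
..*..
...*.

Derivation:
Simulating step by step:
Generation 0 (given above): 22 live cells
Generation 1: 11 live cells
.....
..*.*
.*...
.*...
....*
...*.
...*.
...*.
.***.
Generation 2: 11 live cells
.....
.....
.**..
.....
.....
...**
..***
...**
..**.
Generation 3: 6 live cells
.....
.....
.....
.....
.....
..*.*
..*..
.....
..***
Generation 4: 4 live cells
(generation 4 grid is the final answer)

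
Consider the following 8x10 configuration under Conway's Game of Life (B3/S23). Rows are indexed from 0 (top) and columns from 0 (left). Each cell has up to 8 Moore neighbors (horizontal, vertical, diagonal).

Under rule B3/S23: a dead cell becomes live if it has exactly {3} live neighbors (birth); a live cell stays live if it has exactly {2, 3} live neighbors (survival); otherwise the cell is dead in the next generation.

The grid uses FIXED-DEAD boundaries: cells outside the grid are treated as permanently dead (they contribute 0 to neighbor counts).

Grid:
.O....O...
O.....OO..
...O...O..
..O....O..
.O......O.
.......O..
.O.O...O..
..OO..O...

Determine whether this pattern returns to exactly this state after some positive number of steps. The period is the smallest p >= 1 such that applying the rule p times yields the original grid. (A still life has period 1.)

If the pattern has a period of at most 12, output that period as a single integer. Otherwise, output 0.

Simulating and comparing each generation to the original:
Gen 0 (original, given above): 18 live cells
Gen 1: 19 live cells, differs from original
Gen 2: 12 live cells, differs from original
Gen 3: 8 live cells, differs from original
Gen 4: 8 live cells, differs from original
Gen 5: 11 live cells, differs from original
Gen 6: 10 live cells, differs from original
Gen 7: 9 live cells, differs from original
Gen 8: 10 live cells, differs from original
Gen 9: 10 live cells, differs from original
Gen 10: 10 live cells, differs from original
Gen 11: 10 live cells, differs from original
Gen 12: 10 live cells, differs from original
No period found within 12 steps.

Answer: 0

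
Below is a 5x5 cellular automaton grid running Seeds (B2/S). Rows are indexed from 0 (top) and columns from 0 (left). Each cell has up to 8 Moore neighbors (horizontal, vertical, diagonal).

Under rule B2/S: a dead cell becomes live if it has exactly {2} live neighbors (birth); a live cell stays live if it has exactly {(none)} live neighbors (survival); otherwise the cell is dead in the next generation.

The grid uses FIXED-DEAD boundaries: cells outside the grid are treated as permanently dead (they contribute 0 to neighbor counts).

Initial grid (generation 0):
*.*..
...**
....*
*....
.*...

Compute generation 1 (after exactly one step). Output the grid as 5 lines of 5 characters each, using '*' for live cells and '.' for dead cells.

Simulating step by step:
Generation 0 (given above): 7 live cells
Generation 1: 6 live cells
(generation 1 grid is the final answer)

Answer: .*..*
.**..
.....
.*...
*....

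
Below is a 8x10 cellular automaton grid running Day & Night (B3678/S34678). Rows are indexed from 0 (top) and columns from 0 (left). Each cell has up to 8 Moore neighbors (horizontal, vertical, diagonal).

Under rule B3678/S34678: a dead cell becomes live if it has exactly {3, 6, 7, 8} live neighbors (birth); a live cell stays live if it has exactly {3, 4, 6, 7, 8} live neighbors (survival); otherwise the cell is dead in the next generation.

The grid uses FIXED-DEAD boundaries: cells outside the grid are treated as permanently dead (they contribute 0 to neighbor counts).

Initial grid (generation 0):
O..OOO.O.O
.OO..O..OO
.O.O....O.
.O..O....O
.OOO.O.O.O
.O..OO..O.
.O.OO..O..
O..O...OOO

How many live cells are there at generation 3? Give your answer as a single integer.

Simulating step by step:
Generation 0 (given above): 36 live cells
Generation 1: 41 live cells
.OO.O.O...
OOO...OOOO
OO..O...O.
OOO.O.....
OOOO.OO...
OOO..O.OO.
O..OOOOO.O
..O.O...O.
Generation 2: 37 live cells
OOOO.O..O.
OOO....OO.
.O...O..OO
.O..O.....
.OOO.OOO..
OO..O.OOO.
...OOOOO..
....O.OO..
Generation 3: 40 live cells
O.O....O..
OO.OO.OOO.
.O.....OO.
OO.OO..OO.
.OOO.OOOO.
.O...OOOO.
...OOOOO..
...OO.OO..
Population at generation 3: 40

Answer: 40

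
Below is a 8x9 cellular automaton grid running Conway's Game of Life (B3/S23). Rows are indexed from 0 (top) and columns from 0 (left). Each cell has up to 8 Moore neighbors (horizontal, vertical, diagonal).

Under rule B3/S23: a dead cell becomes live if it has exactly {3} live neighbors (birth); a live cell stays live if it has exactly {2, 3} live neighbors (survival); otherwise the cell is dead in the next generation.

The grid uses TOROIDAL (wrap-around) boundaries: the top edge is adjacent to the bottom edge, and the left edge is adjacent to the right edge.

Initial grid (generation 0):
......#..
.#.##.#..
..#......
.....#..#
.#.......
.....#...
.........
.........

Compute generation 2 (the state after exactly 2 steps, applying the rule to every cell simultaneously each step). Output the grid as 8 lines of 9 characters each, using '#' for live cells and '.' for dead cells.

Simulating step by step:
Generation 0 (given above): 10 live cells
Generation 1: 8 live cells
.....#...
..##.#...
..####...
.........
.........
.........
.........
.........
Generation 2: 8 live cells
(generation 2 grid is the final answer)

Answer: ....#....
..#..##..
..#..#...
...##....
.........
.........
.........
.........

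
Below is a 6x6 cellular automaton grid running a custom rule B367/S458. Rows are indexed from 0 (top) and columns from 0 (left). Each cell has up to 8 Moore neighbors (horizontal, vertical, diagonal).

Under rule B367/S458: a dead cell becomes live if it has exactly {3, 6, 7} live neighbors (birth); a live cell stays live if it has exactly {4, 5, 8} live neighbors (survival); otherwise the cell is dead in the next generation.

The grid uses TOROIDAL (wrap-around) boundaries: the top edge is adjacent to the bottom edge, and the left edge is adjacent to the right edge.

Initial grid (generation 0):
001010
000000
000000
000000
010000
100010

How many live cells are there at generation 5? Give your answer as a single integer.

Simulating step by step:
Generation 0 (given above): 5 live cells
Generation 1: 5 live cells
000101
000000
000000
000000
000000
010101
Generation 2: 4 live cells
101000
000000
000000
000000
000000
101000
Generation 3: 0 live cells
000000
000000
000000
000000
000000
000000
Generation 4: 0 live cells
000000
000000
000000
000000
000000
000000
Generation 5: 0 live cells
000000
000000
000000
000000
000000
000000
Population at generation 5: 0

Answer: 0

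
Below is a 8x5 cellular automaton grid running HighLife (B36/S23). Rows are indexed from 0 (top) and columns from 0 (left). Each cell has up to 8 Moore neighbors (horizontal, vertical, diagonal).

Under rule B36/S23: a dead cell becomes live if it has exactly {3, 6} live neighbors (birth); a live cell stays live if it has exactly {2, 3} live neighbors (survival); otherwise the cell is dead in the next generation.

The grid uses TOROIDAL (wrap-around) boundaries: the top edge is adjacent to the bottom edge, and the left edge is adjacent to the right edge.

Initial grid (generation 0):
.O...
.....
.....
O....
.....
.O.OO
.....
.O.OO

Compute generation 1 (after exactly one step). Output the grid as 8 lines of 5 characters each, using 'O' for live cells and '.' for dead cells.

Simulating step by step:
Generation 0 (given above): 8 live cells
Generation 1: 6 live cells
(generation 1 grid is the final answer)

Answer: O.O..
.....
.....
.....
O...O
.....
.....
O.O..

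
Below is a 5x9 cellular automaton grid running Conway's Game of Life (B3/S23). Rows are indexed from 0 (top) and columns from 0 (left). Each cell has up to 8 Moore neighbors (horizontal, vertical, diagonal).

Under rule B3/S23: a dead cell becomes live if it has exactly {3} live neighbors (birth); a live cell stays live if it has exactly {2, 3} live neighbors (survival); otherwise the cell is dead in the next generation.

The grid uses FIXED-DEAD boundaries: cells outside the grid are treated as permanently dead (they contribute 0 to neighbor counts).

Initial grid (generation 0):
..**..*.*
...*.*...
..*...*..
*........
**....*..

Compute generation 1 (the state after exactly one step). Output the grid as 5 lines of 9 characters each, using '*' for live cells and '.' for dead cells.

Answer: ..***....
...*****.
.........
*........
**.......

Derivation:
Simulating step by step:
Generation 0 (given above): 12 live cells
Generation 1: 11 live cells
(generation 1 grid is the final answer)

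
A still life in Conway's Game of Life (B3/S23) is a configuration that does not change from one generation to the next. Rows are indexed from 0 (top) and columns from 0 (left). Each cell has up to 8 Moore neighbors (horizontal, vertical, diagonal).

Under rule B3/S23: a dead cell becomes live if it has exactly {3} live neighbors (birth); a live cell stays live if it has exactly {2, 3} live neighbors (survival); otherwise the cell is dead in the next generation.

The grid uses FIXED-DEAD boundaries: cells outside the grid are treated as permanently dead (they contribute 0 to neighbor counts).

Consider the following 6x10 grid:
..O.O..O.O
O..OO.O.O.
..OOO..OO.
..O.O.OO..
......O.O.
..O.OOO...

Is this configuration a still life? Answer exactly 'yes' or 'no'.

Answer: no

Derivation:
Compute generation 1 and compare to generation 0 (given above):
Generation 1:
....OO.OO.
.O....O..O
.OO.....O.
..O.O.O...
....O.....
.....OOO..
Cell (0,2) differs: gen0=1 vs gen1=0 -> NOT a still life.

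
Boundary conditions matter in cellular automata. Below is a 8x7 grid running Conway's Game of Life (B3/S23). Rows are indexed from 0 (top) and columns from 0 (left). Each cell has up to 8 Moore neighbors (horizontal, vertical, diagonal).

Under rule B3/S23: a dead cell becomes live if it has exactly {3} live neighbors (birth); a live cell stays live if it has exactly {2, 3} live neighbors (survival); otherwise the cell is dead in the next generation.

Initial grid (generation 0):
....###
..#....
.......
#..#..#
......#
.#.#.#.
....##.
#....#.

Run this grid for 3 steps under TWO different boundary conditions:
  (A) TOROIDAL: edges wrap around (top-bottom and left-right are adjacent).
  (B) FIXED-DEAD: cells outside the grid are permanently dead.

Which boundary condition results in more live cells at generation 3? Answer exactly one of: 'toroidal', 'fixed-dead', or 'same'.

Under TOROIDAL boundary, generation 3:
#..#...
#...#..
.......
#....##
.......
.....#.
.....##
#...#..
Population = 12

Under FIXED-DEAD boundary, generation 3:
.......
.......
.......
.....#.
.....#.
.......
.....#.
.....#.
Population = 4

Comparison: toroidal=12, fixed-dead=4 -> toroidal

Answer: toroidal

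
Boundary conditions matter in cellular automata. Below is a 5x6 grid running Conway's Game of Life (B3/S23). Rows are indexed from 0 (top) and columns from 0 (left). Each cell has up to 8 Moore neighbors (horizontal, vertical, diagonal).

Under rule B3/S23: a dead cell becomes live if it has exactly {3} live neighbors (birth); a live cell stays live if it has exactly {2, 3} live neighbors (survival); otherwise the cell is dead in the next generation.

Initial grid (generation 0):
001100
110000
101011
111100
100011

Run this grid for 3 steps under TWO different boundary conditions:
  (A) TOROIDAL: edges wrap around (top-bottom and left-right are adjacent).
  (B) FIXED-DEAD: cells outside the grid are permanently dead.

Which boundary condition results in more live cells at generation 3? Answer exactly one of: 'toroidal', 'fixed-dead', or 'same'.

Answer: toroidal

Derivation:
Under TOROIDAL boundary, generation 3:
111110
100011
000101
100000
011011
Population = 15

Under FIXED-DEAD boundary, generation 3:
001000
110000
010110
010010
001100
Population = 10

Comparison: toroidal=15, fixed-dead=10 -> toroidal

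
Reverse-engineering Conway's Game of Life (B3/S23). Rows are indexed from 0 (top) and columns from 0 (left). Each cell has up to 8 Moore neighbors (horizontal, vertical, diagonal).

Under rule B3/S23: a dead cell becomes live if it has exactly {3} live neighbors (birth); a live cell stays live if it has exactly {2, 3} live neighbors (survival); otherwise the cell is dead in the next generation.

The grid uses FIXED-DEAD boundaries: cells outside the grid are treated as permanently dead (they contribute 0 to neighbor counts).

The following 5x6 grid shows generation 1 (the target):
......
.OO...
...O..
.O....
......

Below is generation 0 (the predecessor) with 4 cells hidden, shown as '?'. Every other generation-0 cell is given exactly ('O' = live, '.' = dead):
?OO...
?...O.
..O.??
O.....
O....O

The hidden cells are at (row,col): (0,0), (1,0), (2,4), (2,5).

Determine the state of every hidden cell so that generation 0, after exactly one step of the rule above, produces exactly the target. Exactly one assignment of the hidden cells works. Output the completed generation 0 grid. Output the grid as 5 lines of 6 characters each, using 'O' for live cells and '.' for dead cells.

Hidden generation-0 cells (in order): (0,0), (1,0), (2,4), (2,5).
A hidden cell only influences target cells in its own 3x3 neighborhood. Try each of the 2^4 = 16 assignments, step the completed generation 0 forward once under B3/S23, and compare with the target:
  (0,0)=. (1,0)=. (2,4)=. (2,5)=. -> step gives (1,3)='O' but target has '.' -> reject
  (0,0)=. (1,0)=. (2,4)=. (2,5)=O -> step gives (1,3)='O' but target has '.' -> reject
  (0,0)=. (1,0)=. (2,4)=O (2,5)=. -> step reproduces the target at every cell -> ACCEPT
  (0,0)=. (1,0)=. (2,4)=O (2,5)=O -> step gives (1,4)='O' but target has '.' -> reject
  (0,0)=. (1,0)=O (2,4)=. (2,5)=. -> step gives (0,1)='O' but target has '.' -> reject
  (0,0)=. (1,0)=O (2,4)=. (2,5)=O -> step gives (0,1)='O' but target has '.' -> reject
  (0,0)=. (1,0)=O (2,4)=O (2,5)=. -> step gives (0,1)='O' but target has '.' -> reject
  (0,0)=. (1,0)=O (2,4)=O (2,5)=O -> step gives (0,1)='O' but target has '.' -> reject
  (0,0)=O (1,0)=. (2,4)=. (2,5)=. -> step gives (0,1)='O' but target has '.' -> reject
  (0,0)=O (1,0)=. (2,4)=. (2,5)=O -> step gives (0,1)='O' but target has '.' -> reject
  (0,0)=O (1,0)=. (2,4)=O (2,5)=. -> step gives (0,1)='O' but target has '.' -> reject
  (0,0)=O (1,0)=. (2,4)=O (2,5)=O -> step gives (0,1)='O' but target has '.' -> reject
  (0,0)=O (1,0)=O (2,4)=. (2,5)=. -> step gives (0,0)='O' but target has '.' -> reject
  (0,0)=O (1,0)=O (2,4)=. (2,5)=O -> step gives (0,0)='O' but target has '.' -> reject
  (0,0)=O (1,0)=O (2,4)=O (2,5)=. -> step gives (0,0)='O' but target has '.' -> reject
  (0,0)=O (1,0)=O (2,4)=O (2,5)=O -> step gives (0,0)='O' but target has '.' -> reject
Unique solution: (0,0)=dead, (1,0)=dead, (2,4)=live, (2,5)=dead.
Check: live-neighbor counts of every cell in the completed generation 0:
111211
133412
120312
131222
120010
Applying B3/S23 to generation 0 with these counts gives:
......
.OO...
...O..
.O....
......
which matches the target exactly.

Answer: .OO...
....O.
..O.O.
O.....
O....O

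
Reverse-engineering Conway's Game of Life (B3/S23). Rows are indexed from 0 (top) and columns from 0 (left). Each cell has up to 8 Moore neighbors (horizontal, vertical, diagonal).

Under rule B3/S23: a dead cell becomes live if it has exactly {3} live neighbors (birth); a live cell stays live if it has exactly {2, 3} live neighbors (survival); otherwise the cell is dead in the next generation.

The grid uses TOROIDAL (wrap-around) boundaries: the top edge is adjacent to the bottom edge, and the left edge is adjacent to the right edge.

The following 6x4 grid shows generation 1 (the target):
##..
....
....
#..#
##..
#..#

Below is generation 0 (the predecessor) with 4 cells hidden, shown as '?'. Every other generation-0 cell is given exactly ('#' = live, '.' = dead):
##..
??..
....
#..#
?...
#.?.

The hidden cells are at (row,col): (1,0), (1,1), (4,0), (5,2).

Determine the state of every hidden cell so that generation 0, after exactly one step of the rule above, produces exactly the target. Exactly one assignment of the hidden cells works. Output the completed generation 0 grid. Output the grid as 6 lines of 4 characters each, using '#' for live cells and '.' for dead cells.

Hidden generation-0 cells (in order): (1,0), (1,1), (4,0), (5,2).
A hidden cell only influences target cells in its own 3x3 neighborhood. Try each of the 2^4 = 16 assignments, step the completed generation 0 forward once under B3/S23, and compare with the target:
  (1,0)=. (1,1)=. (4,0)=. (5,2)=. -> step gives (3,0)='.' but target has '#' -> reject
  (1,0)=. (1,1)=. (4,0)=. (5,2)=# -> step gives (0,3)='#' but target has '.' -> reject
  (1,0)=. (1,1)=. (4,0)=# (5,2)=. -> step reproduces the target at every cell -> ACCEPT
  (1,0)=. (1,1)=. (4,0)=# (5,2)=# -> step gives (0,3)='#' but target has '.' -> reject
  (1,0)=. (1,1)=# (4,0)=. (5,2)=. -> step gives (1,0)='#' but target has '.' -> reject
  (1,0)=. (1,1)=# (4,0)=. (5,2)=# -> step gives (0,1)='.' but target has '#' -> reject
  (1,0)=. (1,1)=# (4,0)=# (5,2)=. -> step gives (1,0)='#' but target has '.' -> reject
  (1,0)=. (1,1)=# (4,0)=# (5,2)=# -> step gives (0,1)='.' but target has '#' -> reject
  (1,0)=# (1,1)=. (4,0)=. (5,2)=. -> step gives (0,3)='#' but target has '.' -> reject
  (1,0)=# (1,1)=. (4,0)=. (5,2)=# -> step gives (0,1)='.' but target has '#' -> reject
  (1,0)=# (1,1)=. (4,0)=# (5,2)=. -> step gives (0,3)='#' but target has '.' -> reject
  (1,0)=# (1,1)=. (4,0)=# (5,2)=# -> step gives (0,1)='.' but target has '#' -> reject
  (1,0)=# (1,1)=# (4,0)=. (5,2)=. -> step gives (0,0)='.' but target has '#' -> reject
  (1,0)=# (1,1)=# (4,0)=. (5,2)=# -> step gives (0,0)='.' but target has '#' -> reject
  (1,0)=# (1,1)=# (4,0)=# (5,2)=. -> step gives (0,0)='.' but target has '#' -> reject
  (1,0)=# (1,1)=# (4,0)=# (5,2)=# -> step gives (0,0)='.' but target has '#' -> reject
Unique solution: (1,0)=dead, (1,1)=dead, (4,0)=live, (5,2)=dead.
Check: live-neighbor counts of every cell in the completed generation 0:
2212
2211
2112
2212
3314
3413
Applying B3/S23 to generation 0 with these counts gives:
##..
....
....
#..#
##..
#..#
which matches the target exactly.

Answer: ##..
....
....
#..#
#...
#...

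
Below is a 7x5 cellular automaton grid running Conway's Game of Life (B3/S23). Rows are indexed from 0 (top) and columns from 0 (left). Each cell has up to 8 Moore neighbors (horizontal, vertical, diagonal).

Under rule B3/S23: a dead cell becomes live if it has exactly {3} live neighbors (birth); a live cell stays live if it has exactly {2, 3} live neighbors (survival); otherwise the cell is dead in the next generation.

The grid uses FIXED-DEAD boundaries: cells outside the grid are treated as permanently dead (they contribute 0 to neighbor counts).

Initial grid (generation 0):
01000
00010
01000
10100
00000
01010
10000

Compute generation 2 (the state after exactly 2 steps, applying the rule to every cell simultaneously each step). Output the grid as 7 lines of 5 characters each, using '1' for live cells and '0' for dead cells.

Simulating step by step:
Generation 0 (given above): 8 live cells
Generation 1: 6 live cells
00000
00100
01100
01000
01100
00000
00000
Generation 2: 7 live cells
(generation 2 grid is the final answer)

Answer: 00000
01100
01100
10000
01100
00000
00000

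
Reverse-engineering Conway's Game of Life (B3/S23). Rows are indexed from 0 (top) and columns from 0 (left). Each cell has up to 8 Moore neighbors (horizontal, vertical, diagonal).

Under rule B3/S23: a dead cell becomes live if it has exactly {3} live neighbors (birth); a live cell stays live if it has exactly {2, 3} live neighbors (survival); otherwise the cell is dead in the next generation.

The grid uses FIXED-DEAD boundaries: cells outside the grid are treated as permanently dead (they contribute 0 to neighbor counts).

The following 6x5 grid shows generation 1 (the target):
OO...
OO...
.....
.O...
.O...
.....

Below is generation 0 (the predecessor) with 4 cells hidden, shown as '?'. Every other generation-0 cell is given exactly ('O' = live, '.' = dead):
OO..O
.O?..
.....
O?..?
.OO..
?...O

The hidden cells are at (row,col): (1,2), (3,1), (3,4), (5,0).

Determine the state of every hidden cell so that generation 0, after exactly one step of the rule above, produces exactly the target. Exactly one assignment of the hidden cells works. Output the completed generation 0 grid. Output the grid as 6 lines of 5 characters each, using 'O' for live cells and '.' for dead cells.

Hidden generation-0 cells (in order): (1,2), (3,1), (3,4), (5,0).
A hidden cell only influences target cells in its own 3x3 neighborhood. Try each of the 2^4 = 16 assignments, step the completed generation 0 forward once under B3/S23, and compare with the target:
  (1,2)=. (3,1)=. (3,4)=. (5,0)=. -> step reproduces the target at every cell -> ACCEPT
  (1,2)=. (3,1)=. (3,4)=. (5,0)=O -> step gives (4,0)='O' but target has '.' -> reject
  (1,2)=. (3,1)=. (3,4)=O (5,0)=. -> step gives (4,3)='O' but target has '.' -> reject
  (1,2)=. (3,1)=. (3,4)=O (5,0)=O -> step gives (4,0)='O' but target has '.' -> reject
  (1,2)=. (3,1)=O (3,4)=. (5,0)=. -> step gives (2,0)='O' but target has '.' -> reject
  (1,2)=. (3,1)=O (3,4)=. (5,0)=O -> step gives (2,0)='O' but target has '.' -> reject
  (1,2)=. (3,1)=O (3,4)=O (5,0)=. -> step gives (2,0)='O' but target has '.' -> reject
  (1,2)=. (3,1)=O (3,4)=O (5,0)=O -> step gives (2,0)='O' but target has '.' -> reject
  (1,2)=O (3,1)=. (3,4)=. (5,0)=. -> step gives (0,2)='O' but target has '.' -> reject
  (1,2)=O (3,1)=. (3,4)=. (5,0)=O -> step gives (0,2)='O' but target has '.' -> reject
  (1,2)=O (3,1)=. (3,4)=O (5,0)=. -> step gives (0,2)='O' but target has '.' -> reject
  (1,2)=O (3,1)=. (3,4)=O (5,0)=O -> step gives (0,2)='O' but target has '.' -> reject
  (1,2)=O (3,1)=O (3,4)=. (5,0)=. -> step gives (0,2)='O' but target has '.' -> reject
  (1,2)=O (3,1)=O (3,4)=. (5,0)=O -> step gives (0,2)='O' but target has '.' -> reject
  (1,2)=O (3,1)=O (3,4)=O (5,0)=. -> step gives (0,2)='O' but target has '.' -> reject
  (1,2)=O (3,1)=O (3,4)=O (5,0)=O -> step gives (0,2)='O' but target has '.' -> reject
Unique solution: (1,2)=dead, (3,1)=dead, (3,4)=dead, (5,0)=dead.
Check: live-neighbor counts of every cell in the completed generation 0:
22210
32211
22100
13210
22121
12220
Applying B3/S23 to generation 0 with these counts gives:
OO...
OO...
.....
.O...
.O...
.....
which matches the target exactly.

Answer: OO..O
.O...
.....
O....
.OO..
....O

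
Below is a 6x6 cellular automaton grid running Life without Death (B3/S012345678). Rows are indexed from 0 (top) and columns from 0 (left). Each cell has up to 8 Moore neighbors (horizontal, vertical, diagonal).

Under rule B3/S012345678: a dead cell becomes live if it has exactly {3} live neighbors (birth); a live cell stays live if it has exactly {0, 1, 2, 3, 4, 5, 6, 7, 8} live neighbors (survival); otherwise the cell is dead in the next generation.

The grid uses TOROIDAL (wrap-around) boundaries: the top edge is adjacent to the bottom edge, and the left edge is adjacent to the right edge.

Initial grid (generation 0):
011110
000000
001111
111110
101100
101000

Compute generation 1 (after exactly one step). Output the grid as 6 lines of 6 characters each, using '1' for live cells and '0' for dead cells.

Simulating step by step:
Generation 0 (given above): 18 live cells
Generation 1: 24 live cells
(generation 1 grid is the final answer)

Answer: 011110
010001
101111
111110
101110
101011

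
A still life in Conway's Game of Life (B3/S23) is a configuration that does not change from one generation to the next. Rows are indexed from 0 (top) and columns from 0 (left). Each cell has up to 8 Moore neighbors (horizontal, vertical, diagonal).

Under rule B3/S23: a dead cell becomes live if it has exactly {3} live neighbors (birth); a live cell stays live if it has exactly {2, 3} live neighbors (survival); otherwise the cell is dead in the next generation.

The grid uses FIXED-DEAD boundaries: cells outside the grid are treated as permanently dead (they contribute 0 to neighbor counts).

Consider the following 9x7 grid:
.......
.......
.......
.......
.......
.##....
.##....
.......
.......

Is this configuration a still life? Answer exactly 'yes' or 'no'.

Compute generation 1 and compare to generation 0 (given above):
Generation 1:
.......
.......
.......
.......
.......
.##....
.##....
.......
.......
The grids are IDENTICAL -> still life.

Answer: yes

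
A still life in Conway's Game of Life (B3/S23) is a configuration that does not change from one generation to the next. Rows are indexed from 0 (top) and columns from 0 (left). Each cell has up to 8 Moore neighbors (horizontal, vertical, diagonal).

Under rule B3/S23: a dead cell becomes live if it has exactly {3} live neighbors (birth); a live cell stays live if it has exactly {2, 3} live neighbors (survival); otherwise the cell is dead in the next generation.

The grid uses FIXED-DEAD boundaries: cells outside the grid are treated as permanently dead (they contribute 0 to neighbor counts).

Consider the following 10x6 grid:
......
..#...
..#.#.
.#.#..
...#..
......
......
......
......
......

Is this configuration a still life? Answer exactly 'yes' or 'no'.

Answer: no

Derivation:
Compute generation 1 and compare to generation 0 (given above):
Generation 1:
......
...#..
.##...
...##.
..#...
......
......
......
......
......
Cell (1,2) differs: gen0=1 vs gen1=0 -> NOT a still life.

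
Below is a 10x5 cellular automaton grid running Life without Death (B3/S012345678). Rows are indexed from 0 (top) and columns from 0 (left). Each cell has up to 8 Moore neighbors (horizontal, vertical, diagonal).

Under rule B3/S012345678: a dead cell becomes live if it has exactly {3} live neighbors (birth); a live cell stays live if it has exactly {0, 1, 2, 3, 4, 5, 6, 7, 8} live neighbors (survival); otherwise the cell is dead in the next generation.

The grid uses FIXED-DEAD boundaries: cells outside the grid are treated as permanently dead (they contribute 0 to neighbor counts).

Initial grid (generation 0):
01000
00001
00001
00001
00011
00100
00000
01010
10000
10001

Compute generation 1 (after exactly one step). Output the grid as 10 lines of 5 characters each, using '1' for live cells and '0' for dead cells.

Simulating step by step:
Generation 0 (given above): 12 live cells
Generation 1: 16 live cells
(generation 1 grid is the final answer)

Answer: 01000
00001
00011
00001
00011
00110
00100
01010
11000
10001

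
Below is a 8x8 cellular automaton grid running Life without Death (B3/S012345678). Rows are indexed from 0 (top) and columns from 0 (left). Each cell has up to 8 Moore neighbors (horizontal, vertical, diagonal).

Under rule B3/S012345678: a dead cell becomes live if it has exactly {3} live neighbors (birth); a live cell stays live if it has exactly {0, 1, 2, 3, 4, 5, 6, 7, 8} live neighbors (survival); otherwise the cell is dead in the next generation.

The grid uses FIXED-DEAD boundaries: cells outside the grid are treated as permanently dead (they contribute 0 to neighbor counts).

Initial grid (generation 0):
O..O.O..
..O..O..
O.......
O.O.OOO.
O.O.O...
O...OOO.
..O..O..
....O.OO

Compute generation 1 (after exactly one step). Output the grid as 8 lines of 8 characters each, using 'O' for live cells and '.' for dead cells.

Simulating step by step:
Generation 0 (given above): 23 live cells
Generation 1: 32 live cells
(generation 1 grid is the final answer)

Answer: O..OOO..
.OO.OO..
O..OO.O.
O.O.OOO.
O.O.O...
O...OOO.
..OO.O.O
....OOOO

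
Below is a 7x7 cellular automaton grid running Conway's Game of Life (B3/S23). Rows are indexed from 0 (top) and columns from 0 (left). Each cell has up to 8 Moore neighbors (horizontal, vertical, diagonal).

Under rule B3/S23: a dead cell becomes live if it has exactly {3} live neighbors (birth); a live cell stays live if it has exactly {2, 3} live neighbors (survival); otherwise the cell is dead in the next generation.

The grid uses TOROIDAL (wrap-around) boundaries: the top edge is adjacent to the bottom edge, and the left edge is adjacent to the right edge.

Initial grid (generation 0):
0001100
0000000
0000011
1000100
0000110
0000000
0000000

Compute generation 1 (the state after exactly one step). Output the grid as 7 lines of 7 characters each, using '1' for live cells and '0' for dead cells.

Simulating step by step:
Generation 0 (given above): 8 live cells
Generation 1: 7 live cells
(generation 1 grid is the final answer)

Answer: 0000000
0000110
0000011
0000100
0000110
0000000
0000000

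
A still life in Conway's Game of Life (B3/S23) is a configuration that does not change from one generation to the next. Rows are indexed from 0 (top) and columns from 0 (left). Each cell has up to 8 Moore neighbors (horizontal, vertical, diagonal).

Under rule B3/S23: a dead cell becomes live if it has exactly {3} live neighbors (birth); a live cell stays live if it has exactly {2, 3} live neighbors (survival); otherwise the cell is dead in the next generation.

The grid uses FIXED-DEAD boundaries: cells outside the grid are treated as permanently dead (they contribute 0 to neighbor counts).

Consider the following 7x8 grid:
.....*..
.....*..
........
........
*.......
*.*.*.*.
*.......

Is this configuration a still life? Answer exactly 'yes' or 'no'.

Compute generation 1 and compare to generation 0 (given above):
Generation 1:
........
........
........
........
.*......
*.......
.*......
Cell (0,5) differs: gen0=1 vs gen1=0 -> NOT a still life.

Answer: no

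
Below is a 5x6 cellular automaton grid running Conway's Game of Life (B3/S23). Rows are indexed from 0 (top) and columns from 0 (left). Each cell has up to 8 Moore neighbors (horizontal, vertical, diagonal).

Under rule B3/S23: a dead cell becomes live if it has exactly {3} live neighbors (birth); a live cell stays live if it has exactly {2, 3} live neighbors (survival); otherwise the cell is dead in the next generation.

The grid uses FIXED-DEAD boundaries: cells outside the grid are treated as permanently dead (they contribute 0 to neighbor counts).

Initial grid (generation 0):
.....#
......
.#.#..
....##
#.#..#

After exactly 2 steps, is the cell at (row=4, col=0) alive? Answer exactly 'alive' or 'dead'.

Simulating step by step:
Generation 0 (given above): 8 live cells
Generation 1: 8 live cells
......
......
....#.
.#####
....##
Generation 2: 6 live cells
......
......
..#.##
..#...
..#..#

Cell (4,0) at generation 2: 0 -> dead

Answer: dead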